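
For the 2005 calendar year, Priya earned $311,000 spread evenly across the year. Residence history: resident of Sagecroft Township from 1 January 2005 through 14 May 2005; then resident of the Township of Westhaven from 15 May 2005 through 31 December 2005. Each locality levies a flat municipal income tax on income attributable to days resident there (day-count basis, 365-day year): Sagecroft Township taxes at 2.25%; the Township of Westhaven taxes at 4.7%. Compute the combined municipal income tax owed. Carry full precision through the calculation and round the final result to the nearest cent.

Sagecroft Township, 1 January – 14 May 2005: 134 days → $311,000 × 2.25% × 134/365 = $2,568.9452
The Township of Westhaven, 15 May – 31 December 2005: 231 days → $311,000 × 4.7% × 231/365 = $9,250.7589
Total = $11,819.7041

$11,819.70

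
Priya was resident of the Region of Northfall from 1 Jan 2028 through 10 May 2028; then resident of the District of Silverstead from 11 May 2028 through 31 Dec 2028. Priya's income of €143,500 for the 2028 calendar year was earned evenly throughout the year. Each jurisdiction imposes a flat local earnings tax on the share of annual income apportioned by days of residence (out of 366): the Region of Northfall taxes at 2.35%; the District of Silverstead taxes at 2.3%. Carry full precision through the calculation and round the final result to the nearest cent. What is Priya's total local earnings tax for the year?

€3,326.18

The Region of Northfall, 1 Jan – 10 May 2028: 131 days → €143,500 × 2.35% × 131/366 = €1,207.0075
The District of Silverstead, 11 May – 31 Dec 2028: 235 days → €143,500 × 2.3% × 235/366 = €2,119.1735
Total = €3,326.1810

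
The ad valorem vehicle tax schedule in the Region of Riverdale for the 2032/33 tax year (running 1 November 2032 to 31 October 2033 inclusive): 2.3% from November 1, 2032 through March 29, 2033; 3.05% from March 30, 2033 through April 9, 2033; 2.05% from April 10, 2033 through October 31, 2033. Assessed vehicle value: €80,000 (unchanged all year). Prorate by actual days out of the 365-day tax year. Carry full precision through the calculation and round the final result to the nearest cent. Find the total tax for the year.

€1,745.75

November 1, 2032 – March 29, 2033: 149 days at 2.3% → €80,000 × 2.3% × 149/365 = €751.1233
March 30 – April 9, 2033: 11 days at 3.05% → €80,000 × 3.05% × 11/365 = €73.5342
April 10 – October 31, 2033: 205 days at 2.05% → €80,000 × 2.05% × 205/365 = €921.0959
Total = €1,745.7534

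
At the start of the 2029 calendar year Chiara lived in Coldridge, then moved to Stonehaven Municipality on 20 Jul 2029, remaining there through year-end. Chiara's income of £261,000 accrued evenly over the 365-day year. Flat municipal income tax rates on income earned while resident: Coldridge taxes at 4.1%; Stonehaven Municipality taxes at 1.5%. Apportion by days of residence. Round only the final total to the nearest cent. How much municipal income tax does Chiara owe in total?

£7,633.36

Coldridge, 1 Jan – 19 Jul 2029: 200 days → £261,000 × 4.1% × 200/365 = £5,863.5616
Stonehaven Municipality, 20 Jul – 31 Dec 2029: 165 days → £261,000 × 1.5% × 165/365 = £1,769.7945
Total = £7,633.3562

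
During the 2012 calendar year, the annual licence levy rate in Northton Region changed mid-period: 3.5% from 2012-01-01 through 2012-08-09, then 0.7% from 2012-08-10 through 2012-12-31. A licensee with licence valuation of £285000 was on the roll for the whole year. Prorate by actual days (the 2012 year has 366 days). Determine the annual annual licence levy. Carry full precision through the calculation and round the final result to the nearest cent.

£6835.33

2012-01-01 to 2012-08-09: 222 days at 3.5% → £285000 × 3.5% × 222/366 = £6050.4098
2012-08-10 to 2012-12-31: 144 days at 0.7% → £285000 × 0.7% × 144/366 = £784.9180
Total = £6835.3279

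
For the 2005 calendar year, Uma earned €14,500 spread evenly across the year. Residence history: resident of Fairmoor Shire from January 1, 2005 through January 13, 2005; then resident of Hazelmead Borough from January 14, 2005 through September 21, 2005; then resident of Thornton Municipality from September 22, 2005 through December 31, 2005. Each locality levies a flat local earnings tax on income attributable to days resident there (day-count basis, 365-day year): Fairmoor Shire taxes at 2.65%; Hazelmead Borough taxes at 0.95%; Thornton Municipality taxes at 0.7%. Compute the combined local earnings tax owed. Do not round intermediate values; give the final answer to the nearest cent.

Fairmoor Shire, January 1 – January 13, 2005: 13 days → €14,500 × 2.65% × 13/365 = €13.6856
Hazelmead Borough, January 14 – September 21, 2005: 251 days → €14,500 × 0.95% × 251/365 = €94.7267
Thornton Municipality, September 22 – December 31, 2005: 101 days → €14,500 × 0.7% × 101/365 = €28.0863
Total = €136.4986

€136.50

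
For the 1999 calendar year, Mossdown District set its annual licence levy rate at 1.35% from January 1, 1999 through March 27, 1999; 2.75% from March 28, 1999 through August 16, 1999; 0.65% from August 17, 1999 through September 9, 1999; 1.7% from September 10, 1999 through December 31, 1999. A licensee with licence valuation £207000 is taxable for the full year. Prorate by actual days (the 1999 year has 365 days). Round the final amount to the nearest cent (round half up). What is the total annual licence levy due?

January 1 – March 27, 1999: 86 days at 1.35% → £207000 × 1.35% × 86/365 = £658.4301
March 28 – August 16, 1999: 142 days at 2.75% → £207000 × 2.75% × 142/365 = £2214.6164
August 17 – September 9, 1999: 24 days at 0.65% → £207000 × 0.65% × 24/365 = £88.4712
September 10 – December 31, 1999: 113 days at 1.7% → £207000 × 1.7% × 113/365 = £1089.4438
Total = £4050.9616

£4050.96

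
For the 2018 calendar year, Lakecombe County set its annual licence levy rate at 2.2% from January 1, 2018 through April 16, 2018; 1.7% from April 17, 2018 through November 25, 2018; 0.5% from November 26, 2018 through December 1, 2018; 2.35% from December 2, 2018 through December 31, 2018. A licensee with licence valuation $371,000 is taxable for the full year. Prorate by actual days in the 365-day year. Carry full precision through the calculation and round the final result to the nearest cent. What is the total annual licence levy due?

$6,970.73

January 1 – April 16, 2018: 106 days at 2.2% → $371,000 × 2.2% × 106/365 = $2,370.3342
April 17 – November 25, 2018: 223 days at 1.7% → $371,000 × 1.7% × 223/365 = $3,853.3178
November 26 – December 1, 2018: 6 days at 0.5% → $371,000 × 0.5% × 6/365 = $30.4932
December 2 – December 31, 2018: 30 days at 2.35% → $371,000 × 2.35% × 30/365 = $716.5890
Total = $6,970.7342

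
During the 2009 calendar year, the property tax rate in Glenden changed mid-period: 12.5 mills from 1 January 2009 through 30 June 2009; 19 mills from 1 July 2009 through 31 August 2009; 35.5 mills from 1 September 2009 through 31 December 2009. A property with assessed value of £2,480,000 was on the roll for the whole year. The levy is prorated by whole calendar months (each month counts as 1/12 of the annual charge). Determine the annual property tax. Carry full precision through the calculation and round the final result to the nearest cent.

£52,700.00

1 January – 30 June 2009: 6 months at 12.5 mills → £2,480,000 × 1.25% × 6/12 = £15,500.0000
1 July – 31 August 2009: 2 months at 19 mills → £2,480,000 × 1.9% × 2/12 = £7,853.3333
1 September – 31 December 2009: 4 months at 35.5 mills → £2,480,000 × 3.55% × 4/12 = £29,346.6667
Total = £52,700.0000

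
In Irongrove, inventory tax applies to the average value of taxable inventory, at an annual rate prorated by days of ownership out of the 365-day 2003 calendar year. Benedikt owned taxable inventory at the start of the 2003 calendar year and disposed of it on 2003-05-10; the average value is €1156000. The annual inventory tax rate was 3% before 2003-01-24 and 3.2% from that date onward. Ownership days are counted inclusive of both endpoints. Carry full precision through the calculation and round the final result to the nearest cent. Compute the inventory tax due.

2003-01-01 to 2003-01-23: 23 days at 3% → €1156000 × 3% × 23/365 = €2185.3151
2003-01-24 to 2003-05-10: 107 days at 3.2% → €1156000 × 3.2% × 107/365 = €10844.2301
Total = €13029.5452

€13029.55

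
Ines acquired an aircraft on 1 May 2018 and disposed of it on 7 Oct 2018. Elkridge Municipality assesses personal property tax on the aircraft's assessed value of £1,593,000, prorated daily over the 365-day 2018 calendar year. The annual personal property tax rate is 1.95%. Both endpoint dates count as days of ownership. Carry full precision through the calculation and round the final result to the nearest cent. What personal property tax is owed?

£13,616.88

Days held (1 May – 7 Oct 2018): 160 out of 365
Tax = £1,593,000 × 1.95% × 160/365 = £13,616.8767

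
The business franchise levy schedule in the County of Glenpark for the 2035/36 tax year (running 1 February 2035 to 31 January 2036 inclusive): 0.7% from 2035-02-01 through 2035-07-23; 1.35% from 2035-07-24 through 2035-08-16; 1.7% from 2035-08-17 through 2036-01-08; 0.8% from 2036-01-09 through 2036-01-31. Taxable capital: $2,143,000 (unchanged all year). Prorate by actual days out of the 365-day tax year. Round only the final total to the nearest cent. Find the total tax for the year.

$24,565.24

2035-02-01 to 2035-07-23: 173 days at 0.7% → $2,143,000 × 0.7% × 173/365 = $7,110.0630
2035-07-24 to 2035-08-16: 24 days at 1.35% → $2,143,000 × 1.35% × 24/365 = $1,902.2795
2035-08-17 to 2036-01-08: 145 days at 1.7% → $2,143,000 × 1.7% × 145/365 = $14,472.5890
2036-01-09 to 2036-01-31: 23 days at 0.8% → $2,143,000 × 0.8% × 23/365 = $1,080.3068
Total = $24,565.2384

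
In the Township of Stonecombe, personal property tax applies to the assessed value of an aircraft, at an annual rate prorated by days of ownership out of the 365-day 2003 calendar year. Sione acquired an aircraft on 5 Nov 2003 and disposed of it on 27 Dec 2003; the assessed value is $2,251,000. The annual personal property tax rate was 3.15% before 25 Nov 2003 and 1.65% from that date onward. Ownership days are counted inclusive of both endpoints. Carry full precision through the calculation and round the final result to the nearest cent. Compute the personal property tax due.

5 Nov – 24 Nov 2003: 20 days at 3.15% → $2,251,000 × 3.15% × 20/365 = $3,885.2877
25 Nov – 27 Dec 2003: 33 days at 1.65% → $2,251,000 × 1.65% × 33/365 = $3,357.9986
Total = $7,243.2863

$7,243.29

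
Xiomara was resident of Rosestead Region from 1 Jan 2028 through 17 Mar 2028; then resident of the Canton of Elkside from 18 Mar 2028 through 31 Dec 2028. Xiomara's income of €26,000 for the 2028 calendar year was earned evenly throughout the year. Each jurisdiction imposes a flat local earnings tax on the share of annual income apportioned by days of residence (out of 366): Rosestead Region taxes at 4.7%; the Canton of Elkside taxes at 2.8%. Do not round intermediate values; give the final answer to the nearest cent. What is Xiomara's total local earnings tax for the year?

Rosestead Region, 1 Jan – 17 Mar 2028: 77 days → €26,000 × 4.7% × 77/366 = €257.0874
The Canton of Elkside, 18 Mar – 31 Dec 2028: 289 days → €26,000 × 2.8% × 289/366 = €574.8415
Total = €831.9290

€831.93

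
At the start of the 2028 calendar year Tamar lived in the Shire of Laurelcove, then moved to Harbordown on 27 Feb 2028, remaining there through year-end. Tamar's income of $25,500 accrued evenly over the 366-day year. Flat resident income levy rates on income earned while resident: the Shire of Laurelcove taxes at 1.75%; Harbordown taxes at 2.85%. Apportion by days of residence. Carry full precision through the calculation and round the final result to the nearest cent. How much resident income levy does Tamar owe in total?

The Shire of Laurelcove, 1 Jan – 26 Feb 2028: 57 days → $25,500 × 1.75% × 57/366 = $69.4980
Harbordown, 27 Feb – 31 Dec 2028: 309 days → $25,500 × 2.85% × 309/366 = $613.5676
Total = $683.0656

$683.07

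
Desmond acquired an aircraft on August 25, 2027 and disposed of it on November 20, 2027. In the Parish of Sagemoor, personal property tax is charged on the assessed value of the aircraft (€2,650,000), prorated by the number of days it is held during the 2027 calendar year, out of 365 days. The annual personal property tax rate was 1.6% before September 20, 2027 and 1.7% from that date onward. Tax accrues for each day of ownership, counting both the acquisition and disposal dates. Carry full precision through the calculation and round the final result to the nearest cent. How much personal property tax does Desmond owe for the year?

August 25 – September 19, 2027: 26 days at 1.6% → €2,650,000 × 1.6% × 26/365 = €3,020.2740
September 20 – November 20, 2027: 62 days at 1.7% → €2,650,000 × 1.7% × 62/365 = €7,652.3288
Total = €10,672.6027

€10,672.60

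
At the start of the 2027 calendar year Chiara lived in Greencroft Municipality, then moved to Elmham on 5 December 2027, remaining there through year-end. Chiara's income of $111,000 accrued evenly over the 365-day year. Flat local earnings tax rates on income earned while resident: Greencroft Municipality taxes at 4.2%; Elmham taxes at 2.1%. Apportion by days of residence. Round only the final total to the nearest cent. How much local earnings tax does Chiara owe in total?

$4,489.57

Greencroft Municipality, 1 January – 4 December 2027: 338 days → $111,000 × 4.2% × 338/365 = $4,317.1397
Elmham, 5 December – 31 December 2027: 27 days → $111,000 × 2.1% × 27/365 = $172.4301
Total = $4,489.5699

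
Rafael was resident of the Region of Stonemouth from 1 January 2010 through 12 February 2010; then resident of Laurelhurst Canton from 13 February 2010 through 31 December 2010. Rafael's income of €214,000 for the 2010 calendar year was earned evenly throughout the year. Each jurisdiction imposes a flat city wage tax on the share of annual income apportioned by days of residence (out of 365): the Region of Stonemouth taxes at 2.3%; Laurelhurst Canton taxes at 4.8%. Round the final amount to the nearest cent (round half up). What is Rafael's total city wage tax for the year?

The Region of Stonemouth, 1 January – 12 February 2010: 43 days → €214,000 × 2.3% × 43/365 = €579.8521
Laurelhurst Canton, 13 February – 31 December 2010: 322 days → €214,000 × 4.8% × 322/365 = €9,061.8740
Total = €9,641.7260

€9,641.73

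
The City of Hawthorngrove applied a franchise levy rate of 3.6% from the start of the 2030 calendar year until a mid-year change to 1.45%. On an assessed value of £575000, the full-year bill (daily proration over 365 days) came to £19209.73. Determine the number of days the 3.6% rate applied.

Let d = days at the first rate; then 365 − d days at the second rate.
£575000 × [3.6%·d + 1.45%·(365−d)] / 365 = £19209.73
Solving gives d = 321, so the new rate took effect on 18 Nov 2030.

321 days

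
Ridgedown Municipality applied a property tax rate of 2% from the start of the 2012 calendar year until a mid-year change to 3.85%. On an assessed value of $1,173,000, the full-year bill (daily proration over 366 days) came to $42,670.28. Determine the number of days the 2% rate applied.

42 days

Let d = days at the first rate; then 366 − d days at the second rate.
$1,173,000 × [2%·d + 3.85%·(366−d)] / 366 = $42,670.28
Solving gives d = 42, so the new rate took effect on 12 Feb 2012.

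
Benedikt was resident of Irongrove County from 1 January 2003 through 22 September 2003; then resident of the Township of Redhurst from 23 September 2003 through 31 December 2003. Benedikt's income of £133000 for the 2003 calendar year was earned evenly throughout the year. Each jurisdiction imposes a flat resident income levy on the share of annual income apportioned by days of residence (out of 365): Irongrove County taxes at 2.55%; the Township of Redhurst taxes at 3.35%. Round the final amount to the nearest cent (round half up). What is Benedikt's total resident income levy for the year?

Irongrove County, 1 January – 22 September 2003: 265 days → £133000 × 2.55% × 265/365 = £2462.3219
The Township of Redhurst, 23 September – 31 December 2003: 100 days → £133000 × 3.35% × 100/365 = £1220.6849
Total = £3683.0068

£3683.01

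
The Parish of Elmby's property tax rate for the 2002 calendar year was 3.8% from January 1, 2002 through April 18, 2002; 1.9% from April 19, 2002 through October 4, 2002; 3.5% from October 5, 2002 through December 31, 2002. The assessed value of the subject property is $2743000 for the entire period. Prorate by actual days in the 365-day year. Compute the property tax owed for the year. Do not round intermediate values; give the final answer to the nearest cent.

$78119.14

January 1 – April 18, 2002: 108 days at 3.8% → $2743000 × 3.8% × 108/365 = $30841.8411
April 19 – October 4, 2002: 169 days at 1.9% → $2743000 × 1.9% × 169/365 = $24130.8849
October 5 – December 31, 2002: 88 days at 3.5% → $2743000 × 3.5% × 88/365 = $23146.4110
Total = $78119.1370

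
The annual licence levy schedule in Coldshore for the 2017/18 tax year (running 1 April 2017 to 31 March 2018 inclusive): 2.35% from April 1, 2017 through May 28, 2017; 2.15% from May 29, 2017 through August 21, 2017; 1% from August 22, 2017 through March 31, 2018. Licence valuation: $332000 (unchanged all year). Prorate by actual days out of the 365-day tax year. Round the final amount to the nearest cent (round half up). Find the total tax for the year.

April 1 – May 28, 2017: 58 days at 2.35% → $332000 × 2.35% × 58/365 = $1239.7699
May 29 – August 21, 2017: 85 days at 2.15% → $332000 × 2.15% × 85/365 = $1662.2740
August 22, 2017 – March 31, 2018: 222 days at 1% → $332000 × 1% × 222/365 = $2019.2877
Total = $4921.3315

$4921.33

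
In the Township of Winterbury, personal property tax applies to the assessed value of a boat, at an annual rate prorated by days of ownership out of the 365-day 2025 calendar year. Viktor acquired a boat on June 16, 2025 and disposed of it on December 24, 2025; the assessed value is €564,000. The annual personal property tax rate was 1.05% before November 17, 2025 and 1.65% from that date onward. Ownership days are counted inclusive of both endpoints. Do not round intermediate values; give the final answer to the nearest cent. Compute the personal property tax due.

€3,467.44

June 16 – November 16, 2025: 154 days at 1.05% → €564,000 × 1.05% × 154/365 = €2,498.5973
November 17 – December 24, 2025: 38 days at 1.65% → €564,000 × 1.65% × 38/365 = €968.8438
Total = €3,467.4411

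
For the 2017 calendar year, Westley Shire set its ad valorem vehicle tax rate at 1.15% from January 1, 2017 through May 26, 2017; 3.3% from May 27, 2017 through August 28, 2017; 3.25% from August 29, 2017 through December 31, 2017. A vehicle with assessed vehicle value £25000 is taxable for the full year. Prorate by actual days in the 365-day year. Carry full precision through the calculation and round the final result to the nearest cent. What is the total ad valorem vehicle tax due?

£605.72

January 1 – May 26, 2017: 146 days at 1.15% → £25000 × 1.15% × 146/365 = £115.0000
May 27 – August 28, 2017: 94 days at 3.3% → £25000 × 3.3% × 94/365 = £212.4658
August 29 – December 31, 2017: 125 days at 3.25% → £25000 × 3.25% × 125/365 = £278.2534
Total = £605.7192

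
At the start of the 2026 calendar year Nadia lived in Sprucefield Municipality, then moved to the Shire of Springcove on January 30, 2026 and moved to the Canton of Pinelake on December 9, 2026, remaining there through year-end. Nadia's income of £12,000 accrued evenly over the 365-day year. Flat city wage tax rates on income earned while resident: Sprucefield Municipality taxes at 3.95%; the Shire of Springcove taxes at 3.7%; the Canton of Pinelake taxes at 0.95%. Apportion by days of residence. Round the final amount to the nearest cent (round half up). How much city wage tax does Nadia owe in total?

Sprucefield Municipality, January 1 – January 29, 2026: 29 days → £12,000 × 3.95% × 29/365 = £37.6603
The Shire of Springcove, January 30 – December 8, 2026: 313 days → £12,000 × 3.7% × 313/365 = £380.7452
The Canton of Pinelake, December 9 – December 31, 2026: 23 days → £12,000 × 0.95% × 23/365 = £7.1836
Total = £425.5890

£425.59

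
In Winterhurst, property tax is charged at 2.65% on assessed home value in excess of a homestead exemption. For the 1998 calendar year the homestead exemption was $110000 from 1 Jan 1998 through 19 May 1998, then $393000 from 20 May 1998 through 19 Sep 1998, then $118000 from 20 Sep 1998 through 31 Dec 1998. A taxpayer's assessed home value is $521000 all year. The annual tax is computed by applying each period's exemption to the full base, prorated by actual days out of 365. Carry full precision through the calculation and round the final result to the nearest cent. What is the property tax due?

1 Jan – 19 May 1998: 139 days, exemption $110000 → ($521000 − $110000) × 2.65% × 139/365 = $4147.7219
20 May – 19 Sep 1998: 123 days, exemption $393000 → ($521000 − $393000) × 2.65% × 123/365 = $1143.0575
20 Sep – 31 Dec 1998: 103 days, exemption $118000 → ($521000 − $118000) × 2.65% × 103/365 = $3013.6671
Total = $8304.4466

$8304.45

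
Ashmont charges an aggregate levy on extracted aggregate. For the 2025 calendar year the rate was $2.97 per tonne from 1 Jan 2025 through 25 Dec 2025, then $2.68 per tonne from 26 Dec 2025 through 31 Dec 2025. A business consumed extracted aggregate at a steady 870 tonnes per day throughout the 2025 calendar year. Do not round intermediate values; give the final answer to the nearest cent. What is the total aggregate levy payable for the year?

1 Jan – 25 Dec 2025: 359 days × 870 tonnes/day = 312,330 tonnes at $2.97/tonne → $927,620.10
26 Dec – 31 Dec 2025: 6 days × 870 tonnes/day = 5,220 tonnes at $2.68/tonne → $13,989.60

$941,609.70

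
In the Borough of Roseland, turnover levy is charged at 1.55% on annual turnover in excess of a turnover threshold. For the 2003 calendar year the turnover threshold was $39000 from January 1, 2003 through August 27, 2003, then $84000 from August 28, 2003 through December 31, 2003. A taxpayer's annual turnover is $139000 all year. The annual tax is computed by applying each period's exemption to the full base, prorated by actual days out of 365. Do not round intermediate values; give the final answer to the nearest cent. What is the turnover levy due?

January 1 – August 27, 2003: 239 days, exemption $39000 → ($139000 − $39000) × 1.55% × 239/365 = $1014.9315
August 28 – December 31, 2003: 126 days, exemption $84000 → ($139000 − $84000) × 1.55% × 126/365 = $294.2877
Total = $1309.2192

$1309.22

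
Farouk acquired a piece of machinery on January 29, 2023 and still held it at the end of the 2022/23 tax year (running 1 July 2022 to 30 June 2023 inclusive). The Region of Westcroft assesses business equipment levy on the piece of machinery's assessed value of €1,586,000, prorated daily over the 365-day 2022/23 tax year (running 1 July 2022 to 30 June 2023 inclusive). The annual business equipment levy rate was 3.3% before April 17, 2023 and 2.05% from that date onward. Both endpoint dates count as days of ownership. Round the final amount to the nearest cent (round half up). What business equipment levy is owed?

€17,865.31

January 29 – April 16, 2023: 78 days at 3.3% → €1,586,000 × 3.3% × 78/365 = €11,184.5589
April 17 – June 30, 2023: 75 days at 2.05% → €1,586,000 × 2.05% × 75/365 = €6,680.7534
Total = €17,865.3123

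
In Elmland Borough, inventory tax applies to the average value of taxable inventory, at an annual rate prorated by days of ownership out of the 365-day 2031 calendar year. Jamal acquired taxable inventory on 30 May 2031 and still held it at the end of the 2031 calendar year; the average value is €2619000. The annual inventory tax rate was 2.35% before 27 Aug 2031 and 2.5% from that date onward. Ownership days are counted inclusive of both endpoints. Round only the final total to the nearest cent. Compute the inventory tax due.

€37788.94

30 May – 26 Aug 2031: 89 days at 2.35% → €2619000 × 2.35% × 89/365 = €15007.2288
27 Aug – 31 Dec 2031: 127 days at 2.5% → €2619000 × 2.5% × 127/365 = €22781.7123
Total = €37788.9411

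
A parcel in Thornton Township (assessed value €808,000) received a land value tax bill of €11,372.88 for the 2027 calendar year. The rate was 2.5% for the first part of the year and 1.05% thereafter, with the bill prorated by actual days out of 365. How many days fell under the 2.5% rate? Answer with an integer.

90 days

Let d = days at the first rate; then 365 − d days at the second rate.
€808,000 × [2.5%·d + 1.05%·(365−d)] / 365 = €11,372.88
Solving gives d = 90, so the new rate took effect on April 1, 2027.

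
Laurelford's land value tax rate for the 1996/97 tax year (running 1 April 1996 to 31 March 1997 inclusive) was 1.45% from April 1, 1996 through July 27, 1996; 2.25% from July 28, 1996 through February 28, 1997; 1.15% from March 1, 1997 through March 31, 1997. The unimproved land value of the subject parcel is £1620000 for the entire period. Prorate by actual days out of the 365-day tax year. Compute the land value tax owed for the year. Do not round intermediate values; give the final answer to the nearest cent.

£30746.71

April 1 – July 27, 1996: 118 days at 1.45% → £1620000 × 1.45% × 118/365 = £7594.0274
July 28, 1996 – February 28, 1997: 216 days at 2.25% → £1620000 × 2.25% × 216/365 = £21570.4110
March 1 – March 31, 1997: 31 days at 1.15% → £1620000 × 1.15% × 31/365 = £1582.2740
Total = £30746.7123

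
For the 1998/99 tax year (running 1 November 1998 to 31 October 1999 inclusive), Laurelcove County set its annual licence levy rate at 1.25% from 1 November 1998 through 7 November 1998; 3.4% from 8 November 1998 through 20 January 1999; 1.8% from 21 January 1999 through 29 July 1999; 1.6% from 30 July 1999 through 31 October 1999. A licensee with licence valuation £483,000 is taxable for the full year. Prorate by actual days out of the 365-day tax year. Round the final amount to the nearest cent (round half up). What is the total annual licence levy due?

1 November – 7 November 1998: 7 days at 1.25% → £483,000 × 1.25% × 7/365 = £115.7877
8 November 1998 – 20 January 1999: 74 days at 3.4% → £483,000 × 3.4% × 74/365 = £3,329.3918
21 January – 29 July 1999: 190 days at 1.8% → £483,000 × 1.8% × 190/365 = £4,525.6438
30 July – 31 October 1999: 94 days at 1.6% → £483,000 × 1.6% × 94/365 = £1,990.2247
Total = £9,961.0479

£9,961.05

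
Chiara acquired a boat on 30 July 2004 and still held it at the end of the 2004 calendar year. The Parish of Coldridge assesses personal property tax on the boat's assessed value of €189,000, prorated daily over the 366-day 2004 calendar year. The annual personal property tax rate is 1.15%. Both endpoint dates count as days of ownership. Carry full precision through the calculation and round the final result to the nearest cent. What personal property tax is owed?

Days held (30 July – 31 December 2004): 155 out of 366
Tax = €189,000 × 1.15% × 155/366 = €920.4713

€920.47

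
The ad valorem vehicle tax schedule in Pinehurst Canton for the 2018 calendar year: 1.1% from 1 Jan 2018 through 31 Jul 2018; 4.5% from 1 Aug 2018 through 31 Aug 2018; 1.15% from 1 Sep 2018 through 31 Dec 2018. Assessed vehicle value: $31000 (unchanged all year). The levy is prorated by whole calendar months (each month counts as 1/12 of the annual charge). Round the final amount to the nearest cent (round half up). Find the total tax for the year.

$434.00

1 Jan – 31 Jul 2018: 7 months at 1.1% → $31000 × 1.1% × 7/12 = $198.9167
1 Aug – 31 Aug 2018: 1 month at 4.5% → $31000 × 4.5% × 1/12 = $116.2500
1 Sep – 31 Dec 2018: 4 months at 1.15% → $31000 × 1.15% × 4/12 = $118.8333
Total = $434.0000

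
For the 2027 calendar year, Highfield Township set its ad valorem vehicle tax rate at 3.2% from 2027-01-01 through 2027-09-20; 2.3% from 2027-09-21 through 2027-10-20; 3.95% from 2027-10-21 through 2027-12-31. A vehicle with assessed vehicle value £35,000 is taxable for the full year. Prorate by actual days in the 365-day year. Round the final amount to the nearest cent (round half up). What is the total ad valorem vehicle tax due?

£1,145.89

2027-01-01 to 2027-09-20: 263 days at 3.2% → £35,000 × 3.2% × 263/365 = £807.0137
2027-09-21 to 2027-10-20: 30 days at 2.3% → £35,000 × 2.3% × 30/365 = £66.1644
2027-10-21 to 2027-12-31: 72 days at 3.95% → £35,000 × 3.95% × 72/365 = £272.7123
Total = £1,145.8904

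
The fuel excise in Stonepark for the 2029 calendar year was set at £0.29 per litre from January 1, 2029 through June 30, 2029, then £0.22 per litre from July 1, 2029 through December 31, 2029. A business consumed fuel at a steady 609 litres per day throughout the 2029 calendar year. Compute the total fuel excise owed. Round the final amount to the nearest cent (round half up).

January 1 – June 30, 2029: 181 days × 609 litres/day = 110,229 litres at £0.29/litre → £31966.41
July 1 – December 31, 2029: 184 days × 609 litres/day = 112,056 litres at £0.22/litre → £24652.32

£56618.73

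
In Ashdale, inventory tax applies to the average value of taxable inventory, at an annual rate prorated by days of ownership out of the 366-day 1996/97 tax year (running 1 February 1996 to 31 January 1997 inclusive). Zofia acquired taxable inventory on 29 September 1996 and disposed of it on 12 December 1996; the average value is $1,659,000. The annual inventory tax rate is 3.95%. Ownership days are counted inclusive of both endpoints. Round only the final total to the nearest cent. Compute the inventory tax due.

Days held (29 September – 12 December 1996): 75 out of 366
Tax = $1,659,000 × 3.95% × 75/366 = $13,428.3811

$13,428.38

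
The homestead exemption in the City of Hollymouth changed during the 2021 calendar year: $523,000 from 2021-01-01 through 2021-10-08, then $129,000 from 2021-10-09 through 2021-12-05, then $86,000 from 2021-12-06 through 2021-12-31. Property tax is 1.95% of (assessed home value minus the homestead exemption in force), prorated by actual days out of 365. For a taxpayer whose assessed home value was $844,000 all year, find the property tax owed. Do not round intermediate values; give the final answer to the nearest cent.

2021-01-01 to 2021-10-08: 281 days, exemption $523,000 → ($844,000 − $523,000) × 1.95% × 281/365 = $4,818.9575
2021-10-09 to 2021-12-05: 58 days, exemption $129,000 → ($844,000 − $129,000) × 1.95% × 58/365 = $2,215.5205
2021-12-06 to 2021-12-31: 26 days, exemption $86,000 → ($844,000 − $86,000) × 1.95% × 26/365 = $1,052.8932
Total = $8,087.3712

$8,087.37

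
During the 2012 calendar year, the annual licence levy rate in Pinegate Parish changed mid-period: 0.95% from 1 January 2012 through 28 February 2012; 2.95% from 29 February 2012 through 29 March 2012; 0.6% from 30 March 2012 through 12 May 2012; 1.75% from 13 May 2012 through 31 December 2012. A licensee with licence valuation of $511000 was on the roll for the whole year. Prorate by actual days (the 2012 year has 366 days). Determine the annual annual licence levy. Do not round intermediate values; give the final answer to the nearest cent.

$8079.66

1 January – 28 February 2012: 59 days at 0.95% → $511000 × 0.95% × 59/366 = $782.5560
29 February – 29 March 2012: 30 days at 2.95% → $511000 × 2.95% × 30/366 = $1235.6148
30 March – 12 May 2012: 44 days at 0.6% → $511000 × 0.6% × 44/366 = $368.5902
13 May – 31 December 2012: 233 days at 1.75% → $511000 × 1.75% × 233/366 = $5692.9030
Total = $8079.6639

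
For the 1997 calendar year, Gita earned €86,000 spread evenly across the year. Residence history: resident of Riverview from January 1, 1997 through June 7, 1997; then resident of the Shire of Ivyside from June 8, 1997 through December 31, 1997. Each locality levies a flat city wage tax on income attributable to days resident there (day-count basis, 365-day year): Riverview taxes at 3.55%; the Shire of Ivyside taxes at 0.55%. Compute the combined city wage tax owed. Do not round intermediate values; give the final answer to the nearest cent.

€1,589.82

Riverview, January 1 – June 7, 1997: 158 days → €86,000 × 3.55% × 158/365 = €1,321.5726
The Shire of Ivyside, June 8 – December 31, 1997: 207 days → €86,000 × 0.55% × 207/365 = €268.2493
Total = €1,589.8219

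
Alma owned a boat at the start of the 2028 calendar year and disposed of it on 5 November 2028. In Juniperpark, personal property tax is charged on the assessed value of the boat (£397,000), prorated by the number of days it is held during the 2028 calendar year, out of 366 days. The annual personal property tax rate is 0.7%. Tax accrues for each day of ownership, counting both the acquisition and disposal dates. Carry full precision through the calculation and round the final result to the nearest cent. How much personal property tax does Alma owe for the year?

Days held (1 January – 5 November 2028): 310 out of 366
Tax = £397,000 × 0.7% × 310/366 = £2,353.7978

£2,353.80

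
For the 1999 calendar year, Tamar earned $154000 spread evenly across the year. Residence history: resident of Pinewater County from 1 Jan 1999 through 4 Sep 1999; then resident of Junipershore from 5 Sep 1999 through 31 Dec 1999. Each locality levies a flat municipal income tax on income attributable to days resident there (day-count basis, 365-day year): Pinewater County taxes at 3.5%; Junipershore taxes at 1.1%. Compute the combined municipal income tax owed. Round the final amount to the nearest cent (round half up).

Pinewater County, 1 Jan – 4 Sep 1999: 247 days → $154000 × 3.5% × 247/365 = $3647.4795
Junipershore, 5 Sep – 31 Dec 1999: 118 days → $154000 × 1.1% × 118/365 = $547.6493
Total = $4195.1288

$4195.13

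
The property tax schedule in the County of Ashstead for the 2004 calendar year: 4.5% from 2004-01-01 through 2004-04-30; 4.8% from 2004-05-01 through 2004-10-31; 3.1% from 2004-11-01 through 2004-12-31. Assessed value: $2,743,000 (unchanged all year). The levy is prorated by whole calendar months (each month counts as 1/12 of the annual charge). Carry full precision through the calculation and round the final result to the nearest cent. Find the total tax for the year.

2004-01-01 to 2004-04-30: 4 months at 4.5% → $2,743,000 × 4.5% × 4/12 = $41,145.0000
2004-05-01 to 2004-10-31: 6 months at 4.8% → $2,743,000 × 4.8% × 6/12 = $65,832.0000
2004-11-01 to 2004-12-31: 2 months at 3.1% → $2,743,000 × 3.1% × 2/12 = $14,172.1667
Total = $121,149.1667

$121,149.17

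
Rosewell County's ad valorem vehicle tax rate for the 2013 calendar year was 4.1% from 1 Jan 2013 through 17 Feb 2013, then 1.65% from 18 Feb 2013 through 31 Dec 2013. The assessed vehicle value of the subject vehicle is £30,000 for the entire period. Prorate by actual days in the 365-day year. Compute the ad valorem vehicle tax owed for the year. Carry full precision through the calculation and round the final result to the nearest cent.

1 Jan – 17 Feb 2013: 48 days at 4.1% → £30,000 × 4.1% × 48/365 = £161.7534
18 Feb – 31 Dec 2013: 317 days at 1.65% → £30,000 × 1.65% × 317/365 = £429.9041
Total = £591.6575

£591.66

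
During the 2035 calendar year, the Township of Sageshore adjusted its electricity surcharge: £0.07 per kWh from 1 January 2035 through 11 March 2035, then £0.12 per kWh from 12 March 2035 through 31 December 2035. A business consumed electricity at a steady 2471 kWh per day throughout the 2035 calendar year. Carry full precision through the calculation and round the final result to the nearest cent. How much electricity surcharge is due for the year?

1 January – 11 March 2035: 70 days × 2471 kWh/day = 172,970 kWh at £0.07/kWh → £12,107.90
12 March – 31 December 2035: 295 days × 2471 kWh/day = 728,945 kWh at £0.12/kWh → £87,473.40

£99,581.30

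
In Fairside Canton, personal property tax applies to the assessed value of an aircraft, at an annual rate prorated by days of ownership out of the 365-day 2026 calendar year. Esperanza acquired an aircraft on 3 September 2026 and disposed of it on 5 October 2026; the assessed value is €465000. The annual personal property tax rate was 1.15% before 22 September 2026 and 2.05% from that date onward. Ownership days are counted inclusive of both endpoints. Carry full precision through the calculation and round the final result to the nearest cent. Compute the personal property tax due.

€643.99

3 September – 21 September 2026: 19 days at 1.15% → €465000 × 1.15% × 19/365 = €278.3630
22 September – 5 October 2026: 14 days at 2.05% → €465000 × 2.05% × 14/365 = €365.6301
Total = €643.9932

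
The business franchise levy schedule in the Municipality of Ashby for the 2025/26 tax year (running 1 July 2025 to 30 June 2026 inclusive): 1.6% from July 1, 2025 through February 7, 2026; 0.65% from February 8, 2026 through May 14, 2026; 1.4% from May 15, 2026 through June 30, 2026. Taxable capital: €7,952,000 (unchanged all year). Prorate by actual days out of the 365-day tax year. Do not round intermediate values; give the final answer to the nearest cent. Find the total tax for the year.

€105,314.98

July 1, 2025 – February 7, 2026: 222 days at 1.6% → €7,952,000 × 1.6% × 222/365 = €77,384.9425
February 8 – May 14, 2026: 96 days at 0.65% → €7,952,000 × 0.65% × 96/365 = €13,594.6521
May 15 – June 30, 2026: 47 days at 1.4% → €7,952,000 × 1.4% × 47/365 = €14,335.3863
Total = €105,314.9808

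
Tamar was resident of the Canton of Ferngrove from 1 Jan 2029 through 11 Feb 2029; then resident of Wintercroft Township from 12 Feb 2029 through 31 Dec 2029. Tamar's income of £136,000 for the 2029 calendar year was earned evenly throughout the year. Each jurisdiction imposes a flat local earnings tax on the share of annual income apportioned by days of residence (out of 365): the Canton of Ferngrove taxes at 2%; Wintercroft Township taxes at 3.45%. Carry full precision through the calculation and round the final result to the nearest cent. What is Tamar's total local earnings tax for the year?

£4,465.08

The Canton of Ferngrove, 1 Jan – 11 Feb 2029: 42 days → £136,000 × 2% × 42/365 = £312.9863
Wintercroft Township, 12 Feb – 31 Dec 2029: 323 days → £136,000 × 3.45% × 323/365 = £4,152.0986
Total = £4,465.0849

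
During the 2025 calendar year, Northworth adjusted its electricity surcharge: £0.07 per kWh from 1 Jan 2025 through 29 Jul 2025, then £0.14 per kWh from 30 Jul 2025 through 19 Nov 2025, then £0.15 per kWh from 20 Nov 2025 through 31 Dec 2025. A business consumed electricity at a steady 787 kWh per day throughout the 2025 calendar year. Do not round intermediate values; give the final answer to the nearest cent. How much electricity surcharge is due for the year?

1 Jan – 29 Jul 2025: 210 days × 787 kWh/day = 165,270 kWh at £0.07/kWh → £11,568.90
30 Jul – 19 Nov 2025: 113 days × 787 kWh/day = 88,931 kWh at £0.14/kWh → £12,450.34
20 Nov – 31 Dec 2025: 42 days × 787 kWh/day = 33,054 kWh at £0.15/kWh → £4,958.10

£28,977.34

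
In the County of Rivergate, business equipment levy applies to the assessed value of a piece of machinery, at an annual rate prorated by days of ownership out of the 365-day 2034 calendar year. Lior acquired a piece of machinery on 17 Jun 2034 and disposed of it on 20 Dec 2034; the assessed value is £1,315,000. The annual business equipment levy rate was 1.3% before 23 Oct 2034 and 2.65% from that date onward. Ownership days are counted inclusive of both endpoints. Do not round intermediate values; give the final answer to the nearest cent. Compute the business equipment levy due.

£11,627.84

17 Jun – 22 Oct 2034: 128 days at 1.3% → £1,315,000 × 1.3% × 128/365 = £5,994.9589
23 Oct – 20 Dec 2034: 59 days at 2.65% → £1,315,000 × 2.65% × 59/365 = £5,632.8836
Total = £11,627.8425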